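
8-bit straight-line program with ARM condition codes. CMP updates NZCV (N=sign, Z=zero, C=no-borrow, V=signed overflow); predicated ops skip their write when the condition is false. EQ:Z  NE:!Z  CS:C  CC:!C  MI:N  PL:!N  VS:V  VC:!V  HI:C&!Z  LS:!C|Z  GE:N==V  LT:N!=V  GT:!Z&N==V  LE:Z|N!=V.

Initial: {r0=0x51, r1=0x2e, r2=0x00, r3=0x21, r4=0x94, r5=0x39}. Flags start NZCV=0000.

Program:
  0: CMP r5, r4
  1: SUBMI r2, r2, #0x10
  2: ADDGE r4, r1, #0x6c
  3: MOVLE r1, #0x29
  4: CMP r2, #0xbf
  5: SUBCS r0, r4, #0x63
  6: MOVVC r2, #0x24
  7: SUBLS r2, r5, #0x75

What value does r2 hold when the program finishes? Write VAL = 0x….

0: ✓ CMP  NZCV=1001
1: ✓ SUBMI  r2←0xf0
2: ✓ ADDGE  r4←0x9a
3: · MOVLE
4: ✓ CMP  NZCV=0010
5: ✓ SUBCS  r0←0x37
6: ✓ MOVVC  r2←0x24
7: · SUBLS

VAL = 0x24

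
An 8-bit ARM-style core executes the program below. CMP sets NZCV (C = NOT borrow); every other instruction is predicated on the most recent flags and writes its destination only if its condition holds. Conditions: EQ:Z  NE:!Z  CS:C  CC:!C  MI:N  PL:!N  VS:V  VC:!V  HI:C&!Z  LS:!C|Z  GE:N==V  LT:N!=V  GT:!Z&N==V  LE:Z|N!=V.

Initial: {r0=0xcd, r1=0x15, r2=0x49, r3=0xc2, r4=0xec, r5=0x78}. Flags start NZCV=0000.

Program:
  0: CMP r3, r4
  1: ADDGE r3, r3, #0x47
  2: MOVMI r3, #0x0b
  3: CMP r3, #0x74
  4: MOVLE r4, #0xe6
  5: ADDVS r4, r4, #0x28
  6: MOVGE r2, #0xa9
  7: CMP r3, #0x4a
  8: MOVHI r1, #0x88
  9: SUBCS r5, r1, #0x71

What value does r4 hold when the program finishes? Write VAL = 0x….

VAL = 0xe6

0: ✓ CMP  NZCV=1000
1: · ADDGE
2: ✓ MOVMI  r3←0x0b
3: ✓ CMP  NZCV=1000
4: ✓ MOVLE  r4←0xe6
5: · ADDVS
6: · MOVGE
7: ✓ CMP  NZCV=1000
8: · MOVHI
9: · SUBCS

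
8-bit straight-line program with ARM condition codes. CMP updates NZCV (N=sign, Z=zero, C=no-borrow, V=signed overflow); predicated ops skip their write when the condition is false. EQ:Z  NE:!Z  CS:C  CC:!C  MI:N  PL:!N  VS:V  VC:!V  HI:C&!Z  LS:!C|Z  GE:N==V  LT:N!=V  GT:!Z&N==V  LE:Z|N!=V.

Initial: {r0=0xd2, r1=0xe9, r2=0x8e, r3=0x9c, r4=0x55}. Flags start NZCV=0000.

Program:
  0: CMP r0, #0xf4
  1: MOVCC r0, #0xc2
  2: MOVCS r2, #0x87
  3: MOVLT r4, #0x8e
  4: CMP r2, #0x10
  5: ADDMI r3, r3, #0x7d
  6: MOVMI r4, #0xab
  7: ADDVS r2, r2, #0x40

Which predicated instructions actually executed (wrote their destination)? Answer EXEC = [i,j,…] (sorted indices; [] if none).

EXEC = [1,3,7]

[0] flags=1000 → (cmp)
[1] flags=1000 CC?T → r0=0xc2
[2] flags=1000 CS?F → skip
[3] flags=1000 LT?T → r4=0x8e
[4] flags=0011 → (cmp)
[5] flags=0011 MI?F → skip
[6] flags=0011 MI?F → skip
[7] flags=0011 VS?T → r2=0xce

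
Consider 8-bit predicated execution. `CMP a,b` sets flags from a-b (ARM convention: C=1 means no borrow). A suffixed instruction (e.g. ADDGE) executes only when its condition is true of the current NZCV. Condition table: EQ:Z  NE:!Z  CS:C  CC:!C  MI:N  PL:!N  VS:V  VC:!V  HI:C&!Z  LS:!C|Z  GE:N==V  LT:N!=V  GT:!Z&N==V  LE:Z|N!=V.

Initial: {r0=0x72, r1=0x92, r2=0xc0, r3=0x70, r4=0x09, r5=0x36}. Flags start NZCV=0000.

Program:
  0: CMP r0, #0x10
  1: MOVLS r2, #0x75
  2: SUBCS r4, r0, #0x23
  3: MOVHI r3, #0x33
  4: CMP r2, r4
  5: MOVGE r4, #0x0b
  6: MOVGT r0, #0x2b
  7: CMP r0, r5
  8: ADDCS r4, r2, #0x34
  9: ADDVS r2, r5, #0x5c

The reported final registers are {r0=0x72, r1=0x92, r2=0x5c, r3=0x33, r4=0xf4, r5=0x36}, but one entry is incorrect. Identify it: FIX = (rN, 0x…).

0: ✓ CMP  NZCV=0010
1: · MOVLS
2: ✓ SUBCS  r4←0x4f
3: ✓ MOVHI  r3←0x33
4: ✓ CMP  NZCV=0011
5: · MOVGE
6: · MOVGT
7: ✓ CMP  NZCV=0010
8: ✓ ADDCS  r4←0xf4
9: · ADDVS

FIX = (r2, 0xc0)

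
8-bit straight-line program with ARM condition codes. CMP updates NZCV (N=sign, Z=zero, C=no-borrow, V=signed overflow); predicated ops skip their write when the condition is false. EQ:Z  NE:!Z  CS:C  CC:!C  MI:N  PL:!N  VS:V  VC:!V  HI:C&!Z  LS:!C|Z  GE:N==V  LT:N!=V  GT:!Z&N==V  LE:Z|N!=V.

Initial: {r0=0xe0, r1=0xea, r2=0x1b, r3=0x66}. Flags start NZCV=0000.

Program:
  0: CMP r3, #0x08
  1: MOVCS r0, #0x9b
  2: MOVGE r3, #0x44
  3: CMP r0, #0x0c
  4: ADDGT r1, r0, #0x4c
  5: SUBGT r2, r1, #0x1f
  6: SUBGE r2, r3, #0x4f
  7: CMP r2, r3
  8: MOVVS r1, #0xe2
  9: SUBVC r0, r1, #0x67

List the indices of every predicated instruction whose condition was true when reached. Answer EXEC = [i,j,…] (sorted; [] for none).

0: ✓ CMP  NZCV=0010
1: ✓ MOVCS  r0←0x9b
2: ✓ MOVGE  r3←0x44
3: ✓ CMP  NZCV=1010
4: · ADDGT
5: · SUBGT
6: · SUBGE
7: ✓ CMP  NZCV=1000
8: · MOVVS
9: ✓ SUBVC  r0←0x83

EXEC = [1,2,9]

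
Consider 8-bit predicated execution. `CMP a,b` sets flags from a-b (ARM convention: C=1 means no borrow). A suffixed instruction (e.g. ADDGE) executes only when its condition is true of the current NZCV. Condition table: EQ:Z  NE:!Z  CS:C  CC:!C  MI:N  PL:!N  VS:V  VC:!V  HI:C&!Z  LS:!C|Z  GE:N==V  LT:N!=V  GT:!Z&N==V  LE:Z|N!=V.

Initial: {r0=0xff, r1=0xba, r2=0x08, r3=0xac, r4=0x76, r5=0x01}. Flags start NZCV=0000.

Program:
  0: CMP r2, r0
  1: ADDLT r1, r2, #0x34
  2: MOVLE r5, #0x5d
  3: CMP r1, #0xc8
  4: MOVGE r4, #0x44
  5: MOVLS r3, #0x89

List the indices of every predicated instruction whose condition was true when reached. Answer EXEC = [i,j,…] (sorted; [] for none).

EXEC = [5]

0: ✓ CMP  NZCV=0000
1: · ADDLT
2: · MOVLE
3: ✓ CMP  NZCV=1000
4: · MOVGE
5: ✓ MOVLS  r3←0x89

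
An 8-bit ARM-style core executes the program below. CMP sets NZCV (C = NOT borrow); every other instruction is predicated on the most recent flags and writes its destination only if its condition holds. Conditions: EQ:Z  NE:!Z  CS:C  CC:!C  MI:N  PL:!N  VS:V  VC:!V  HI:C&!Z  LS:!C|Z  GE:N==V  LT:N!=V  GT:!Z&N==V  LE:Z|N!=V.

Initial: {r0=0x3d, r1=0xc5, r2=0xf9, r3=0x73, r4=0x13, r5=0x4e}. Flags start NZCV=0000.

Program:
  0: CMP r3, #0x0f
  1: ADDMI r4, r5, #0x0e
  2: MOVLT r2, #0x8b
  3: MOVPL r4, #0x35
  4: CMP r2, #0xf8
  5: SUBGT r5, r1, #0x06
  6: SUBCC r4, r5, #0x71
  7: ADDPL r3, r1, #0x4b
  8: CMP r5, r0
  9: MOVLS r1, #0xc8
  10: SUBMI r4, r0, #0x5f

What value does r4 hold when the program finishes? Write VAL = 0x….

VAL = 0xde

0: ✓ CMP  NZCV=0010
1: · ADDMI
2: · MOVLT
3: ✓ MOVPL  r4←0x35
4: ✓ CMP  NZCV=0010
5: ✓ SUBGT  r5←0xbf
6: · SUBCC
7: ✓ ADDPL  r3←0x10
8: ✓ CMP  NZCV=1010
9: · MOVLS
10: ✓ SUBMI  r4←0xde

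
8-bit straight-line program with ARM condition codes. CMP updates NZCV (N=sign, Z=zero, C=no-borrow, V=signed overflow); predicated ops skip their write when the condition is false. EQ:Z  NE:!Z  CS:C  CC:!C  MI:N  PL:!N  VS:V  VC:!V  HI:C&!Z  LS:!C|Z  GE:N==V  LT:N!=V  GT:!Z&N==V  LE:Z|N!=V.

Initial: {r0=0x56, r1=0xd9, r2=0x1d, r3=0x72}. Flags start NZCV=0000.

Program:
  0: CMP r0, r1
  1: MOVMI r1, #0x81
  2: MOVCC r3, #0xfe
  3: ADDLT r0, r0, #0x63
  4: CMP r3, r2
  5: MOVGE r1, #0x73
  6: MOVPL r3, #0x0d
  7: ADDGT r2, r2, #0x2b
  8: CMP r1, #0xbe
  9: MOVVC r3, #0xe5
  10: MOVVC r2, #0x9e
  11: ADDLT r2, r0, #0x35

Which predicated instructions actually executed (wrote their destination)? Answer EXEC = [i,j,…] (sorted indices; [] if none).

[0] flags=0000 → (cmp)
[1] flags=0000 MI?F → skip
[2] flags=0000 CC?T → r3=0xfe
[3] flags=0000 LT?F → skip
[4] flags=1010 → (cmp)
[5] flags=1010 GE?F → skip
[6] flags=1010 PL?F → skip
[7] flags=1010 GT?F → skip
[8] flags=0010 → (cmp)
[9] flags=0010 VC?T → r3=0xe5
[10] flags=0010 VC?T → r2=0x9e
[11] flags=0010 LT?F → skip

EXEC = [2,9,10]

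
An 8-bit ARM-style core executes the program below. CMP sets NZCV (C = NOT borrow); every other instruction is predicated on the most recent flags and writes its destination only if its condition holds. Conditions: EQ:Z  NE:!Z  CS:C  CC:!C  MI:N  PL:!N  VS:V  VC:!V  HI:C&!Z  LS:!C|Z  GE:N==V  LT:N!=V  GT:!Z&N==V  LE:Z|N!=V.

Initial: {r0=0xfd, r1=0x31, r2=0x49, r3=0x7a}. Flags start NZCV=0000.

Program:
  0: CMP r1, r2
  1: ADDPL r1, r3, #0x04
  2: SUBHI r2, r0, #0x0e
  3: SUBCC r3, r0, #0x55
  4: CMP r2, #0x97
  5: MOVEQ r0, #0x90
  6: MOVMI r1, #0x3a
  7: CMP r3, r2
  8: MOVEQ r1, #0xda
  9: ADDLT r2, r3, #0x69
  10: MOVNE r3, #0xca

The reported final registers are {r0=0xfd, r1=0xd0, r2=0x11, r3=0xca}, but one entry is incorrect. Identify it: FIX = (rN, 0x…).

[0] flags=1000 → (cmp)
[1] flags=1000 PL?F → skip
[2] flags=1000 HI?F → skip
[3] flags=1000 CC?T → r3=0xa8
[4] flags=1001 → (cmp)
[5] flags=1001 EQ?F → skip
[6] flags=1001 MI?T → r1=0x3a
[7] flags=0011 → (cmp)
[8] flags=0011 EQ?F → skip
[9] flags=0011 LT?T → r2=0x11
[10] flags=0011 NE?T → r3=0xca

FIX = (r1, 0x3a)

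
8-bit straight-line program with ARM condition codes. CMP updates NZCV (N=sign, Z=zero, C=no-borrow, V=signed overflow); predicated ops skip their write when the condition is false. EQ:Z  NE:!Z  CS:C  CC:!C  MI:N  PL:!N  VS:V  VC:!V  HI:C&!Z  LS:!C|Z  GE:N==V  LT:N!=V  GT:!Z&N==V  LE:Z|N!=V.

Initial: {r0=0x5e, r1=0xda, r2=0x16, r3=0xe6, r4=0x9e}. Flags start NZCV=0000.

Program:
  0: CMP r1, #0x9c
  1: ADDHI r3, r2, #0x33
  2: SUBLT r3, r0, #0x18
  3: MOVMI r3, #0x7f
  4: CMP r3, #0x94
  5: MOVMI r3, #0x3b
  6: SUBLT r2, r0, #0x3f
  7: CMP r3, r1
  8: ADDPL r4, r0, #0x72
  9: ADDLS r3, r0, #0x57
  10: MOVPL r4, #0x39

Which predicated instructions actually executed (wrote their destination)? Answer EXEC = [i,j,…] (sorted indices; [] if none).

0: ✓ CMP  NZCV=0010
1: ✓ ADDHI  r3←0x49
2: · SUBLT
3: · MOVMI
4: ✓ CMP  NZCV=1001
5: ✓ MOVMI  r3←0x3b
6: · SUBLT
7: ✓ CMP  NZCV=0000
8: ✓ ADDPL  r4←0xd0
9: ✓ ADDLS  r3←0xb5
10: ✓ MOVPL  r4←0x39

EXEC = [1,5,8,9,10]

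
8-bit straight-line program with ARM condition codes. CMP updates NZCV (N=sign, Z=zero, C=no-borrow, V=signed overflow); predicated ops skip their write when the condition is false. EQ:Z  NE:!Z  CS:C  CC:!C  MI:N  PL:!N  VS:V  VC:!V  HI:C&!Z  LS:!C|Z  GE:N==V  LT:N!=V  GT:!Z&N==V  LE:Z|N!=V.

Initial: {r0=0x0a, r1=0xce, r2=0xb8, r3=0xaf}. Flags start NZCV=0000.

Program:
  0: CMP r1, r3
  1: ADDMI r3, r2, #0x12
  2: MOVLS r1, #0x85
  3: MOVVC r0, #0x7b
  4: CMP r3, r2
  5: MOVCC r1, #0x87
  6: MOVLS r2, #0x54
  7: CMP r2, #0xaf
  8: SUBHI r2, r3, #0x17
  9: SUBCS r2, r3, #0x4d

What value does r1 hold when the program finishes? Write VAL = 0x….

0: ✓ CMP  NZCV=0010
1: · ADDMI
2: · MOVLS
3: ✓ MOVVC  r0←0x7b
4: ✓ CMP  NZCV=1000
5: ✓ MOVCC  r1←0x87
6: ✓ MOVLS  r2←0x54
7: ✓ CMP  NZCV=1001
8: · SUBHI
9: · SUBCS

VAL = 0x87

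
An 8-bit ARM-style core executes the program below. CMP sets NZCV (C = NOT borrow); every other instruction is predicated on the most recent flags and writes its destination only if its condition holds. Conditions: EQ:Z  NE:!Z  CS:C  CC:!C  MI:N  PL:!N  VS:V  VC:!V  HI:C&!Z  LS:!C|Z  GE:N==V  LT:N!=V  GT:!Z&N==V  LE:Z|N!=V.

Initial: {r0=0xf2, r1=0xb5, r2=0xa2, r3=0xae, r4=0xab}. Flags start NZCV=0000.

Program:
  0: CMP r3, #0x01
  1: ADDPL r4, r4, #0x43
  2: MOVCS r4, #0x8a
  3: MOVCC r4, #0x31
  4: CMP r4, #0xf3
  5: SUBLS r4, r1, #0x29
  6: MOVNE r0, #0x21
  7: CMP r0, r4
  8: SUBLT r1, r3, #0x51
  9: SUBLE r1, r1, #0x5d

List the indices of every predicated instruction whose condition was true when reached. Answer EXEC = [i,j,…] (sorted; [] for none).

EXEC = [2,5,6]

0: ✓ CMP  NZCV=1010
1: · ADDPL
2: ✓ MOVCS  r4←0x8a
3: · MOVCC
4: ✓ CMP  NZCV=1000
5: ✓ SUBLS  r4←0x8c
6: ✓ MOVNE  r0←0x21
7: ✓ CMP  NZCV=1001
8: · SUBLT
9: · SUBLE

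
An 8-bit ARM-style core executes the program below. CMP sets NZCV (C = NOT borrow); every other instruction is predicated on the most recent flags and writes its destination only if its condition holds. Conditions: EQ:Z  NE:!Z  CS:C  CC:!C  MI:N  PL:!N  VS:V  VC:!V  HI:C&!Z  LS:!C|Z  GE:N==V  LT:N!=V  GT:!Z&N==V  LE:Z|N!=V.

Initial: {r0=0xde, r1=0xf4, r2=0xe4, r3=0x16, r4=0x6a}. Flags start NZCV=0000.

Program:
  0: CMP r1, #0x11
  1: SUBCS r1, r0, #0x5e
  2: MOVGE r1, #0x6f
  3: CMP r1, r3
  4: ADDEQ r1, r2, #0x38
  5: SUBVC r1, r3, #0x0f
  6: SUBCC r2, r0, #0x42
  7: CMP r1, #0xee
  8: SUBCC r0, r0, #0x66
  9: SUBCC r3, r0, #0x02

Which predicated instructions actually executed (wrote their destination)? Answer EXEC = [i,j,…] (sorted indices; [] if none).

0: ✓ CMP  NZCV=1010
1: ✓ SUBCS  r1←0x80
2: · MOVGE
3: ✓ CMP  NZCV=0011
4: · ADDEQ
5: · SUBVC
6: · SUBCC
7: ✓ CMP  NZCV=1000
8: ✓ SUBCC  r0←0x78
9: ✓ SUBCC  r3←0x76

EXEC = [1,8,9]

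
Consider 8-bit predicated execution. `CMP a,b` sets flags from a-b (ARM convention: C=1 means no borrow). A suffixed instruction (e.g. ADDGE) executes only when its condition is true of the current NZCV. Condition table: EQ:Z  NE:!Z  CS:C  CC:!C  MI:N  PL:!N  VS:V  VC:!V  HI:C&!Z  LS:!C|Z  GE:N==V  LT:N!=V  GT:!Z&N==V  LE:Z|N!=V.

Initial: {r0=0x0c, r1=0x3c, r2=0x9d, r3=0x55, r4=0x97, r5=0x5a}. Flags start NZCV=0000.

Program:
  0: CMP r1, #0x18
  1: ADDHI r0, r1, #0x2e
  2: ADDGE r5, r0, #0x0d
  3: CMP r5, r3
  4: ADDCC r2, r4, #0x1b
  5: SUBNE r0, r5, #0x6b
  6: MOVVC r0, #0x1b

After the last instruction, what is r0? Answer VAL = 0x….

[0] flags=0010 → (cmp)
[1] flags=0010 HI?T → r0=0x6a
[2] flags=0010 GE?T → r5=0x77
[3] flags=0010 → (cmp)
[4] flags=0010 CC?F → skip
[5] flags=0010 NE?T → r0=0x0c
[6] flags=0010 VC?T → r0=0x1b

VAL = 0x1b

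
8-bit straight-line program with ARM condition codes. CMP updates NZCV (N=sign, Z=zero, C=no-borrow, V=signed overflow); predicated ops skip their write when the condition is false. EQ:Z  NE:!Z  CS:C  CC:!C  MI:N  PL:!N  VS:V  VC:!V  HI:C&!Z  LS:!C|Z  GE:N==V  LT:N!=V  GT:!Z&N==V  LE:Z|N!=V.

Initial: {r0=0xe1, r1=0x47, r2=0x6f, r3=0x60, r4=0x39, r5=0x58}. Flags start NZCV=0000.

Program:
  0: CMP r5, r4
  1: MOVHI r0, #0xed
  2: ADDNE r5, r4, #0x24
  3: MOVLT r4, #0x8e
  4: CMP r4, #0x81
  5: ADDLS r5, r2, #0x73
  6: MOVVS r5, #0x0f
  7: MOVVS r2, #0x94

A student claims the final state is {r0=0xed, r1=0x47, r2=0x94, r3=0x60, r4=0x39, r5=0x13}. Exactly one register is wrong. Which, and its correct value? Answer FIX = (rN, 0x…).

FIX = (r5, 0x0f)

0: ✓ CMP  NZCV=0010
1: ✓ MOVHI  r0←0xed
2: ✓ ADDNE  r5←0x5d
3: · MOVLT
4: ✓ CMP  NZCV=1001
5: ✓ ADDLS  r5←0xe2
6: ✓ MOVVS  r5←0x0f
7: ✓ MOVVS  r2←0x94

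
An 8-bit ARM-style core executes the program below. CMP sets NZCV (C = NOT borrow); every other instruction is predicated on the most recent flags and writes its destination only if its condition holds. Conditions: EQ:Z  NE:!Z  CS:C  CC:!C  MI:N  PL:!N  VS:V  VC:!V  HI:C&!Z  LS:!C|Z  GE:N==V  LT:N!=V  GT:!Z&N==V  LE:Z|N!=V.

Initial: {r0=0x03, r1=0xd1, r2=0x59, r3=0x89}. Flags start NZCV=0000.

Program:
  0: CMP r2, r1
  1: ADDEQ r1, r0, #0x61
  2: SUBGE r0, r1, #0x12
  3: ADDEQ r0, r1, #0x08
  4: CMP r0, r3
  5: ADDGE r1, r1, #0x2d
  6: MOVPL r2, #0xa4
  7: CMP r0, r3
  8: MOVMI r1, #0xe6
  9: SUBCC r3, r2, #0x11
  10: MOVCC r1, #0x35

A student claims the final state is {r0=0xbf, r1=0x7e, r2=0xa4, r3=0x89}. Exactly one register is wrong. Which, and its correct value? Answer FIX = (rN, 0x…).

FIX = (r1, 0xfe)

[0] flags=1001 → (cmp)
[1] flags=1001 EQ?F → skip
[2] flags=1001 GE?T → r0=0xbf
[3] flags=1001 EQ?F → skip
[4] flags=0010 → (cmp)
[5] flags=0010 GE?T → r1=0xfe
[6] flags=0010 PL?T → r2=0xa4
[7] flags=0010 → (cmp)
[8] flags=0010 MI?F → skip
[9] flags=0010 CC?F → skip
[10] flags=0010 CC?F → skip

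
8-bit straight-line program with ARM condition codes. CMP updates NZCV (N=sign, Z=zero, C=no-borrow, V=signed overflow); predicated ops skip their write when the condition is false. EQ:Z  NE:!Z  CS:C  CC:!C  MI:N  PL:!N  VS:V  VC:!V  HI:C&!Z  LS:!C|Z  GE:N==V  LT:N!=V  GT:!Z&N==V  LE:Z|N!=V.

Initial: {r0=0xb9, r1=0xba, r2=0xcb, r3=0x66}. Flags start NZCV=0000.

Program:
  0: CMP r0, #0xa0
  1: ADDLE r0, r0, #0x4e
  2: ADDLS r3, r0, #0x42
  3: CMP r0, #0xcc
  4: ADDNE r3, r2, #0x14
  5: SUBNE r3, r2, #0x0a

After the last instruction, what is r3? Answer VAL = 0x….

VAL = 0xc1

0: ✓ CMP  NZCV=0010
1: · ADDLE
2: · ADDLS
3: ✓ CMP  NZCV=1000
4: ✓ ADDNE  r3←0xdf
5: ✓ SUBNE  r3←0xc1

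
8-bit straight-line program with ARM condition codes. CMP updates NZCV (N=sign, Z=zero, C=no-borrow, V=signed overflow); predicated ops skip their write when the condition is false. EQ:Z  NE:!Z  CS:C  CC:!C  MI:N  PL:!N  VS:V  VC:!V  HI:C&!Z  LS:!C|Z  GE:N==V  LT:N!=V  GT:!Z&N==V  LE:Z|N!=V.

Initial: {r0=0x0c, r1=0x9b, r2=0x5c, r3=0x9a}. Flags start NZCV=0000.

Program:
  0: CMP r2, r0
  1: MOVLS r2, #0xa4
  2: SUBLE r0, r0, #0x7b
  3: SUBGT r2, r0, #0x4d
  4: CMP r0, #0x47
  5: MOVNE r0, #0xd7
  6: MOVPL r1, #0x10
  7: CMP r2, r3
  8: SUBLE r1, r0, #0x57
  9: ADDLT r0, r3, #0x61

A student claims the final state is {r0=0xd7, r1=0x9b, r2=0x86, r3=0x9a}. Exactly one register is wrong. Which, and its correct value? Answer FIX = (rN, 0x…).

[0] flags=0010 → (cmp)
[1] flags=0010 LS?F → skip
[2] flags=0010 LE?F → skip
[3] flags=0010 GT?T → r2=0xbf
[4] flags=1000 → (cmp)
[5] flags=1000 NE?T → r0=0xd7
[6] flags=1000 PL?F → skip
[7] flags=0010 → (cmp)
[8] flags=0010 LE?F → skip
[9] flags=0010 LT?F → skip

FIX = (r2, 0xbf)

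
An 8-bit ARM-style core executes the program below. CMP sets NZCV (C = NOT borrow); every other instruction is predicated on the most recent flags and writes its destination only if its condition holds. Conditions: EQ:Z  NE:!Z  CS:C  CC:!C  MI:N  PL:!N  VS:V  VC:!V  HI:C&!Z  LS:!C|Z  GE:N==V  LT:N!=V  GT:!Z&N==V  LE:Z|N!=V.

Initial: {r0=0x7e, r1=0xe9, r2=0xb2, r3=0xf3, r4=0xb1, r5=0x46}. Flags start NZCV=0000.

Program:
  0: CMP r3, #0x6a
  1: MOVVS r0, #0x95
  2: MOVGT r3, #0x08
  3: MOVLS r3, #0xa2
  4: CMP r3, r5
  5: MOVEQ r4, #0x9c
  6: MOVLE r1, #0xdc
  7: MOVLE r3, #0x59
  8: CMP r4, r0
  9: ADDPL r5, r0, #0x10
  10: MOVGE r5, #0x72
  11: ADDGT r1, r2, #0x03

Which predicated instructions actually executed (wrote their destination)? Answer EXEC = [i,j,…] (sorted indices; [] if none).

0: ✓ CMP  NZCV=1010
1: · MOVVS
2: · MOVGT
3: · MOVLS
4: ✓ CMP  NZCV=1010
5: · MOVEQ
6: ✓ MOVLE  r1←0xdc
7: ✓ MOVLE  r3←0x59
8: ✓ CMP  NZCV=0011
9: ✓ ADDPL  r5←0x8e
10: · MOVGE
11: · ADDGT

EXEC = [6,7,9]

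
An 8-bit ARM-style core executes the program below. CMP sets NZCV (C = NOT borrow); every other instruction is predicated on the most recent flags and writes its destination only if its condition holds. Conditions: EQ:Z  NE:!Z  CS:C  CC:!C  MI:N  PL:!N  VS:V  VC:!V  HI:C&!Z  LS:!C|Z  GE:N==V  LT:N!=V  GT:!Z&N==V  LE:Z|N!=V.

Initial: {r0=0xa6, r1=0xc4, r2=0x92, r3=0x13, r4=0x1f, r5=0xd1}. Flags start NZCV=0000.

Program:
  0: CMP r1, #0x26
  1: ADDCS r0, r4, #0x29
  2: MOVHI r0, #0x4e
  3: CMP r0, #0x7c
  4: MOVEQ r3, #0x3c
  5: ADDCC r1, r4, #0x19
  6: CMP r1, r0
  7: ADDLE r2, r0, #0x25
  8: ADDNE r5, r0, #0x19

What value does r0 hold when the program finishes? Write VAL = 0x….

VAL = 0x4e

[0] flags=1010 → (cmp)
[1] flags=1010 CS?T → r0=0x48
[2] flags=1010 HI?T → r0=0x4e
[3] flags=1000 → (cmp)
[4] flags=1000 EQ?F → skip
[5] flags=1000 CC?T → r1=0x38
[6] flags=1000 → (cmp)
[7] flags=1000 LE?T → r2=0x73
[8] flags=1000 NE?T → r5=0x67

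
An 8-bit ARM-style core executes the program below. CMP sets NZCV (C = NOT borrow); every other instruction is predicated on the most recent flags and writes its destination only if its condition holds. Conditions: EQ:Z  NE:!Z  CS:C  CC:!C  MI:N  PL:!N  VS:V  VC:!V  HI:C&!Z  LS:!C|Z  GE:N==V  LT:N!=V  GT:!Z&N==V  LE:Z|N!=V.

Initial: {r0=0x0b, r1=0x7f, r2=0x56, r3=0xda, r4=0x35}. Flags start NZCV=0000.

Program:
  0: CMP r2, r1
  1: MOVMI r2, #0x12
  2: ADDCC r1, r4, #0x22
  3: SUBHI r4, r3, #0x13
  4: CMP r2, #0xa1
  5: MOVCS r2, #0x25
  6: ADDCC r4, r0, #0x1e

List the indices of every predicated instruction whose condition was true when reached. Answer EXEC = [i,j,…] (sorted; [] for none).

EXEC = [1,2,6]

[0] flags=1000 → (cmp)
[1] flags=1000 MI?T → r2=0x12
[2] flags=1000 CC?T → r1=0x57
[3] flags=1000 HI?F → skip
[4] flags=0000 → (cmp)
[5] flags=0000 CS?F → skip
[6] flags=0000 CC?T → r4=0x29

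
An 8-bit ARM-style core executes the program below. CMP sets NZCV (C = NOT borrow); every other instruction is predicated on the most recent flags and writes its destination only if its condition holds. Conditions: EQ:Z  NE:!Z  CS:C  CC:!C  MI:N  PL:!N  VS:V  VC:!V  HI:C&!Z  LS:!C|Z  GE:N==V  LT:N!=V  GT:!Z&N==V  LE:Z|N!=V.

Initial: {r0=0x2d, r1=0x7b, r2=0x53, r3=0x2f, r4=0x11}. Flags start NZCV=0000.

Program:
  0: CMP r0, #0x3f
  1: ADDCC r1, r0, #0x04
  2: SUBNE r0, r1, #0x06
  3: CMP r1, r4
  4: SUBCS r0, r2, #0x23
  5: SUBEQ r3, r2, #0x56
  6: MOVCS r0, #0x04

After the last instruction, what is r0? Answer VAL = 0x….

VAL = 0x04

0: ✓ CMP  NZCV=1000
1: ✓ ADDCC  r1←0x31
2: ✓ SUBNE  r0←0x2b
3: ✓ CMP  NZCV=0010
4: ✓ SUBCS  r0←0x30
5: · SUBEQ
6: ✓ MOVCS  r0←0x04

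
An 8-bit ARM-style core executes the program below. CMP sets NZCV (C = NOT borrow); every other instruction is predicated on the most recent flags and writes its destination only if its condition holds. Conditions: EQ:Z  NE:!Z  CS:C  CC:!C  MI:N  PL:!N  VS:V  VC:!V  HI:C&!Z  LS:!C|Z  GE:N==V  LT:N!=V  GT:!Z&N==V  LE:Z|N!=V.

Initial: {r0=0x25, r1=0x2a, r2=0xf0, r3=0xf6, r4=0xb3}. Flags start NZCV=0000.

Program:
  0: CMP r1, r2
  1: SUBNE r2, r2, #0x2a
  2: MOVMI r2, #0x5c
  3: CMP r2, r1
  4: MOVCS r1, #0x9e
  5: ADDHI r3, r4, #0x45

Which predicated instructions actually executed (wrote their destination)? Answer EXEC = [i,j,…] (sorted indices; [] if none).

EXEC = [1,4,5]

[0] flags=0000 → (cmp)
[1] flags=0000 NE?T → r2=0xc6
[2] flags=0000 MI?F → skip
[3] flags=1010 → (cmp)
[4] flags=1010 CS?T → r1=0x9e
[5] flags=1010 HI?T → r3=0xf8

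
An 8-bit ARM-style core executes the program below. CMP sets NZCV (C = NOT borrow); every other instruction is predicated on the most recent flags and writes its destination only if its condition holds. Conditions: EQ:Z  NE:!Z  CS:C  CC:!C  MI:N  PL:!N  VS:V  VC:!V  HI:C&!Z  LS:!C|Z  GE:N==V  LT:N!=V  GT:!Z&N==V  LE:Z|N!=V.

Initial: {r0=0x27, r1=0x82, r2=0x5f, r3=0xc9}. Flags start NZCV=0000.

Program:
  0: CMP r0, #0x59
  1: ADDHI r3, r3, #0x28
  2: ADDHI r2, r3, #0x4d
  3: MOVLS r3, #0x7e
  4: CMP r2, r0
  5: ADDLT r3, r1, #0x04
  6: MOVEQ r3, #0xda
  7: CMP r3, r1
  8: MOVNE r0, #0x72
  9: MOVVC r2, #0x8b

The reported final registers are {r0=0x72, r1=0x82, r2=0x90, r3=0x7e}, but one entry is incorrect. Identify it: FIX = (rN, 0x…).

0: ✓ CMP  NZCV=1000
1: · ADDHI
2: · ADDHI
3: ✓ MOVLS  r3←0x7e
4: ✓ CMP  NZCV=0010
5: · ADDLT
6: · MOVEQ
7: ✓ CMP  NZCV=1001
8: ✓ MOVNE  r0←0x72
9: · MOVVC

FIX = (r2, 0x5f)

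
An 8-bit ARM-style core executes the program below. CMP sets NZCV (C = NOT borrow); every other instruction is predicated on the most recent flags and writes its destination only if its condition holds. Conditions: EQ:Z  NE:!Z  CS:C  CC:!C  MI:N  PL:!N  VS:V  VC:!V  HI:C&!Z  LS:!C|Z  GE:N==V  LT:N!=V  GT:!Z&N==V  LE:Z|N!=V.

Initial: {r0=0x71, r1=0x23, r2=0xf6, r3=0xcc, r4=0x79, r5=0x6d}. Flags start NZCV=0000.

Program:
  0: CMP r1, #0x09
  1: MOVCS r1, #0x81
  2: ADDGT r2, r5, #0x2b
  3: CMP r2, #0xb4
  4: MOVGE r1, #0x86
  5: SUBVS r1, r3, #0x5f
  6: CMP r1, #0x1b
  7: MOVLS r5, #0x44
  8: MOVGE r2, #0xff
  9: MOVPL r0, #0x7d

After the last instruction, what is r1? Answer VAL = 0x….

VAL = 0x81

0: ✓ CMP  NZCV=0010
1: ✓ MOVCS  r1←0x81
2: ✓ ADDGT  r2←0x98
3: ✓ CMP  NZCV=1000
4: · MOVGE
5: · SUBVS
6: ✓ CMP  NZCV=0011
7: · MOVLS
8: · MOVGE
9: ✓ MOVPL  r0←0x7d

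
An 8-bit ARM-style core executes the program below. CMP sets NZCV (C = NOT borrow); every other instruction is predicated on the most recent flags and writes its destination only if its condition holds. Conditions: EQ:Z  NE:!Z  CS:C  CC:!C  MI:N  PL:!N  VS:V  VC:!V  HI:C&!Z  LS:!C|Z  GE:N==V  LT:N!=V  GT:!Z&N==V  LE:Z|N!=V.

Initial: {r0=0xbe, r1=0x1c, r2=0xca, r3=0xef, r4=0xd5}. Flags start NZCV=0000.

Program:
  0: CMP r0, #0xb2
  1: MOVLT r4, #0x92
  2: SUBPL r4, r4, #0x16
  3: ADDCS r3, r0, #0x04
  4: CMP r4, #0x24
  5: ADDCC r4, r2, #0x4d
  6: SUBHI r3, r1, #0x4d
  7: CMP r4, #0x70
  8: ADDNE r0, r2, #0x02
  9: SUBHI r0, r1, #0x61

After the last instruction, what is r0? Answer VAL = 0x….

VAL = 0xbb

[0] flags=0010 → (cmp)
[1] flags=0010 LT?F → skip
[2] flags=0010 PL?T → r4=0xbf
[3] flags=0010 CS?T → r3=0xc2
[4] flags=1010 → (cmp)
[5] flags=1010 CC?F → skip
[6] flags=1010 HI?T → r3=0xcf
[7] flags=0011 → (cmp)
[8] flags=0011 NE?T → r0=0xcc
[9] flags=0011 HI?T → r0=0xbb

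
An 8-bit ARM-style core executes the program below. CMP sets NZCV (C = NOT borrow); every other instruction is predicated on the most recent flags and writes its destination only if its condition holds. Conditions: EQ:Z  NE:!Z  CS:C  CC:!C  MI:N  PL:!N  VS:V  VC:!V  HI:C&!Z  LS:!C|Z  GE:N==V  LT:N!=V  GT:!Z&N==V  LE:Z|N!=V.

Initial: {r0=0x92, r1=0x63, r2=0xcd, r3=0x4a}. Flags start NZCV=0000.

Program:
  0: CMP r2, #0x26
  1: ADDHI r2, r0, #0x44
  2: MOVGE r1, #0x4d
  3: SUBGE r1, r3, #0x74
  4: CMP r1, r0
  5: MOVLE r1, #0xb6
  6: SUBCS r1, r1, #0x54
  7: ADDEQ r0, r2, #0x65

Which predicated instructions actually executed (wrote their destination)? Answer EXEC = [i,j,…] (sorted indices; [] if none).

EXEC = [1]

0: ✓ CMP  NZCV=1010
1: ✓ ADDHI  r2←0xd6
2: · MOVGE
3: · SUBGE
4: ✓ CMP  NZCV=1001
5: · MOVLE
6: · SUBCS
7: · ADDEQ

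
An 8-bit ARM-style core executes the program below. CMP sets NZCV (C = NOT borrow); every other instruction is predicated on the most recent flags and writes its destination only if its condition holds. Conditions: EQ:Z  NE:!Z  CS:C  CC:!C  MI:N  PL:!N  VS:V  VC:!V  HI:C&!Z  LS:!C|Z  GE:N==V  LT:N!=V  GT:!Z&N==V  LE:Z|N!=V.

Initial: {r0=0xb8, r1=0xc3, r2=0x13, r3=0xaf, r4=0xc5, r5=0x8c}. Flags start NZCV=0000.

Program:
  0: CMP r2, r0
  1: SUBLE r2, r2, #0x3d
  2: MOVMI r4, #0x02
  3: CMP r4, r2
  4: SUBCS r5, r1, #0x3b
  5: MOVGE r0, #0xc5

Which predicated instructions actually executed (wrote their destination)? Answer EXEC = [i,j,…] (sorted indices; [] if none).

[0] flags=0000 → (cmp)
[1] flags=0000 LE?F → skip
[2] flags=0000 MI?F → skip
[3] flags=1010 → (cmp)
[4] flags=1010 CS?T → r5=0x88
[5] flags=1010 GE?F → skip

EXEC = [4]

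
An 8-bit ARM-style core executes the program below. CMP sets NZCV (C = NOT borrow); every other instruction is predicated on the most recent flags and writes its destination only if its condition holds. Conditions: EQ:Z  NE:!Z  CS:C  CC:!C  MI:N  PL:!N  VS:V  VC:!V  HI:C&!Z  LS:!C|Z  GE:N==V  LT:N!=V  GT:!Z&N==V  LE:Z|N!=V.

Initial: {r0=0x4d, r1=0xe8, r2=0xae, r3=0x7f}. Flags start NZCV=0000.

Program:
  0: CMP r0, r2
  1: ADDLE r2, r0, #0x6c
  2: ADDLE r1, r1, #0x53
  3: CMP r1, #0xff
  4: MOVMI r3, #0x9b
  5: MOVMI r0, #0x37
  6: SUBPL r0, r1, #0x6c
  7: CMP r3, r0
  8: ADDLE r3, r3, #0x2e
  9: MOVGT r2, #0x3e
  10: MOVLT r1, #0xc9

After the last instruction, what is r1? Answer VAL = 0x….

VAL = 0xc9

0: ✓ CMP  NZCV=1001
1: · ADDLE
2: · ADDLE
3: ✓ CMP  NZCV=1000
4: ✓ MOVMI  r3←0x9b
5: ✓ MOVMI  r0←0x37
6: · SUBPL
7: ✓ CMP  NZCV=0011
8: ✓ ADDLE  r3←0xc9
9: · MOVGT
10: ✓ MOVLT  r1←0xc9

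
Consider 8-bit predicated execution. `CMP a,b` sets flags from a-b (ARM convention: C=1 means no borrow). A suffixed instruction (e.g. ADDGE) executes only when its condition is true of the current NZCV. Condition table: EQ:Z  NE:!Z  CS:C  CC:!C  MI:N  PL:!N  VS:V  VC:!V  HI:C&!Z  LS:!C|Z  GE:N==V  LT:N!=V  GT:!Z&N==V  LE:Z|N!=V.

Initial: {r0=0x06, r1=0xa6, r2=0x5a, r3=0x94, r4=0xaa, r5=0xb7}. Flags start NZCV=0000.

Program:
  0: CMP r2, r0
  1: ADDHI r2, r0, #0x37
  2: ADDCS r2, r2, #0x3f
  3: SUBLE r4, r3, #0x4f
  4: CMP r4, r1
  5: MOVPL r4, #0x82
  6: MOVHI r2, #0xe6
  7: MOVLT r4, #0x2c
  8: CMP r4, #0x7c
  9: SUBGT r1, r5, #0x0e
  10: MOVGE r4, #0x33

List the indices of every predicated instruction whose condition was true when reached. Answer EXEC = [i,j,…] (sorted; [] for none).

0: ✓ CMP  NZCV=0010
1: ✓ ADDHI  r2←0x3d
2: ✓ ADDCS  r2←0x7c
3: · SUBLE
4: ✓ CMP  NZCV=0010
5: ✓ MOVPL  r4←0x82
6: ✓ MOVHI  r2←0xe6
7: · MOVLT
8: ✓ CMP  NZCV=0011
9: · SUBGT
10: · MOVGE

EXEC = [1,2,5,6]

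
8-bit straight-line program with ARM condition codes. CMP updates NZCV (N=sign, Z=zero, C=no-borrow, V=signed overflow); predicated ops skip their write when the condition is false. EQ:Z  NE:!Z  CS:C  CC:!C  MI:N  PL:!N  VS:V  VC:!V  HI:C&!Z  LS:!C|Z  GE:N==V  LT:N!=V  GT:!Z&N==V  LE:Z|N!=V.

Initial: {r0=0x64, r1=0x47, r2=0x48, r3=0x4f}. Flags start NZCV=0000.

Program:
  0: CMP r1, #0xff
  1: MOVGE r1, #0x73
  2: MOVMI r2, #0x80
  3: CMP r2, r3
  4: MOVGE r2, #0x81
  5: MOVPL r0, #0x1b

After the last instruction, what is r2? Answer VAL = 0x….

VAL = 0x48

[0] flags=0000 → (cmp)
[1] flags=0000 GE?T → r1=0x73
[2] flags=0000 MI?F → skip
[3] flags=1000 → (cmp)
[4] flags=1000 GE?F → skip
[5] flags=1000 PL?F → skip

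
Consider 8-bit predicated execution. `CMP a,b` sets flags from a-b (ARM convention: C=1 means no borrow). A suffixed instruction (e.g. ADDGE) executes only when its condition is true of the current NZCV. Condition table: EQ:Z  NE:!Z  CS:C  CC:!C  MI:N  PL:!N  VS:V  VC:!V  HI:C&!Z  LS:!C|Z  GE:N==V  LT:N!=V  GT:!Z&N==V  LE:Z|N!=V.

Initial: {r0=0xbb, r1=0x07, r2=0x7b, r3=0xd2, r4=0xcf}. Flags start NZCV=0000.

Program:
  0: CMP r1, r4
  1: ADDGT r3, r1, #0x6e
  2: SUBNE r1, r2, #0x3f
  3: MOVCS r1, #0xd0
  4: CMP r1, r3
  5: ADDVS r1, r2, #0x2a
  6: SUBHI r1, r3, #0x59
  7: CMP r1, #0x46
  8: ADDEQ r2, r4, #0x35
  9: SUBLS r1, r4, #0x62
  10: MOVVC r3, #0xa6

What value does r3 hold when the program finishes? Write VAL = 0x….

VAL = 0xa6

[0] flags=0000 → (cmp)
[1] flags=0000 GT?T → r3=0x75
[2] flags=0000 NE?T → r1=0x3c
[3] flags=0000 CS?F → skip
[4] flags=1000 → (cmp)
[5] flags=1000 VS?F → skip
[6] flags=1000 HI?F → skip
[7] flags=1000 → (cmp)
[8] flags=1000 EQ?F → skip
[9] flags=1000 LS?T → r1=0x6d
[10] flags=1000 VC?T → r3=0xa6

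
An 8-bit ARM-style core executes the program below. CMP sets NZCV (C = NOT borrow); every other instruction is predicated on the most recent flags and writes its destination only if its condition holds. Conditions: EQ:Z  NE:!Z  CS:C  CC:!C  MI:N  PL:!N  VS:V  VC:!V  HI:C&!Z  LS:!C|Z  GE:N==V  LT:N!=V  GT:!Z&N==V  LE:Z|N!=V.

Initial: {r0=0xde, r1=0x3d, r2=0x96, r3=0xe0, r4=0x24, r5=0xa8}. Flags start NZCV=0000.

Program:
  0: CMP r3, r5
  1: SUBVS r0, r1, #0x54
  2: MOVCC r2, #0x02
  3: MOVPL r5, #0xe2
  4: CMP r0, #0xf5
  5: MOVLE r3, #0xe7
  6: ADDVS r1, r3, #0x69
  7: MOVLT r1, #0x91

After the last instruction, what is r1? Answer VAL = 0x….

0: ✓ CMP  NZCV=0010
1: · SUBVS
2: · MOVCC
3: ✓ MOVPL  r5←0xe2
4: ✓ CMP  NZCV=1000
5: ✓ MOVLE  r3←0xe7
6: · ADDVS
7: ✓ MOVLT  r1←0x91

VAL = 0x91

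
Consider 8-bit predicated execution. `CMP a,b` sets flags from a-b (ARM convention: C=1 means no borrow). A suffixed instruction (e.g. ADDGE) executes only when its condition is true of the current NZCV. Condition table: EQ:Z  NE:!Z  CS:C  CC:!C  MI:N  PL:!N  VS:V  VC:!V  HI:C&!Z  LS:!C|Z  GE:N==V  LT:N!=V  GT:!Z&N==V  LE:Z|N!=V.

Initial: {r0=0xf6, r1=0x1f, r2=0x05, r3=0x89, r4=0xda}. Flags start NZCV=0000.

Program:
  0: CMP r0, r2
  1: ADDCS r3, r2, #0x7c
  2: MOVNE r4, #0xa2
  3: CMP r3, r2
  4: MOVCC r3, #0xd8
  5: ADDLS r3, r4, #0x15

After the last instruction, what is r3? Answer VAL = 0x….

VAL = 0x81

[0] flags=1010 → (cmp)
[1] flags=1010 CS?T → r3=0x81
[2] flags=1010 NE?T → r4=0xa2
[3] flags=0011 → (cmp)
[4] flags=0011 CC?F → skip
[5] flags=0011 LS?F → skip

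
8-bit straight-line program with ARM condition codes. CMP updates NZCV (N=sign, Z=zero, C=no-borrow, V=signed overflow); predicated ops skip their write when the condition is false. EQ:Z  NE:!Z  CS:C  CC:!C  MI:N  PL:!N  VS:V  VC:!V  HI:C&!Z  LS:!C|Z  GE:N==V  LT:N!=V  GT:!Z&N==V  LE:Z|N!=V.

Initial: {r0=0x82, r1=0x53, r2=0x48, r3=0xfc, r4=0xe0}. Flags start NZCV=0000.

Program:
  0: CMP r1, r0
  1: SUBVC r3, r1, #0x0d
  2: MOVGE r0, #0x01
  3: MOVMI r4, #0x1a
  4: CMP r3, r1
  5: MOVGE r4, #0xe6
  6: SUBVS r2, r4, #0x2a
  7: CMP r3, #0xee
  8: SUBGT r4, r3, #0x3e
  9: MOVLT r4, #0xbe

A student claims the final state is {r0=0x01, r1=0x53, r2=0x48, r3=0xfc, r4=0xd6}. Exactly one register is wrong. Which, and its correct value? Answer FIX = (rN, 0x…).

FIX = (r4, 0xbe)

0: ✓ CMP  NZCV=1001
1: · SUBVC
2: ✓ MOVGE  r0←0x01
3: ✓ MOVMI  r4←0x1a
4: ✓ CMP  NZCV=1010
5: · MOVGE
6: · SUBVS
7: ✓ CMP  NZCV=0010
8: ✓ SUBGT  r4←0xbe
9: · MOVLT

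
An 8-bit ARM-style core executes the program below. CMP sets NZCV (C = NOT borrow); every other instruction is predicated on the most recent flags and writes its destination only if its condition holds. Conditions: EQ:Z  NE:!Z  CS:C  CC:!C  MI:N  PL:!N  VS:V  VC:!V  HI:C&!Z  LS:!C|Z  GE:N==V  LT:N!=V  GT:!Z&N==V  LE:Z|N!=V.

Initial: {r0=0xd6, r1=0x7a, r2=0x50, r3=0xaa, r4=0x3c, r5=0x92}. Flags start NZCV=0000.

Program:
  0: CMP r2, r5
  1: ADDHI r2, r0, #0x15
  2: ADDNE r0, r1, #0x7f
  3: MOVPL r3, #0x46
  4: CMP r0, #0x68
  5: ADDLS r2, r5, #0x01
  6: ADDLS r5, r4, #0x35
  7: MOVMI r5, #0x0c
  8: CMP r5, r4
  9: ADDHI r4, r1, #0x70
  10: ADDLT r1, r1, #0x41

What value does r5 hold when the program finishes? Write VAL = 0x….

VAL = 0x0c

[0] flags=1001 → (cmp)
[1] flags=1001 HI?F → skip
[2] flags=1001 NE?T → r0=0xf9
[3] flags=1001 PL?F → skip
[4] flags=1010 → (cmp)
[5] flags=1010 LS?F → skip
[6] flags=1010 LS?F → skip
[7] flags=1010 MI?T → r5=0x0c
[8] flags=1000 → (cmp)
[9] flags=1000 HI?F → skip
[10] flags=1000 LT?T → r1=0xbb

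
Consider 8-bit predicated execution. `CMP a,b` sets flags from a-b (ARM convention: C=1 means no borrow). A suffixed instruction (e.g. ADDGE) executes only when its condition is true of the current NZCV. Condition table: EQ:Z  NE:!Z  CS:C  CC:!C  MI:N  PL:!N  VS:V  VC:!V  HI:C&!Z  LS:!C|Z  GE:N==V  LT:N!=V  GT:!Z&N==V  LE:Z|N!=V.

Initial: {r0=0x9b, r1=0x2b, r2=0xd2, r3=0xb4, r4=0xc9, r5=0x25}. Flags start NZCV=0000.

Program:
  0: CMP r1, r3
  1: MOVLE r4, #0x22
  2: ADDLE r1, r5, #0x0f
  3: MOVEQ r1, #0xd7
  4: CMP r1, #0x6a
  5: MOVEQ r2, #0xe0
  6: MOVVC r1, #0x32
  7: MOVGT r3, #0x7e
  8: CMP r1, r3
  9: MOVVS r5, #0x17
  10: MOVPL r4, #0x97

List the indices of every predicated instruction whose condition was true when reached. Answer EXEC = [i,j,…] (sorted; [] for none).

0: ✓ CMP  NZCV=0000
1: · MOVLE
2: · ADDLE
3: · MOVEQ
4: ✓ CMP  NZCV=1000
5: · MOVEQ
6: ✓ MOVVC  r1←0x32
7: · MOVGT
8: ✓ CMP  NZCV=0000
9: · MOVVS
10: ✓ MOVPL  r4←0x97

EXEC = [6,10]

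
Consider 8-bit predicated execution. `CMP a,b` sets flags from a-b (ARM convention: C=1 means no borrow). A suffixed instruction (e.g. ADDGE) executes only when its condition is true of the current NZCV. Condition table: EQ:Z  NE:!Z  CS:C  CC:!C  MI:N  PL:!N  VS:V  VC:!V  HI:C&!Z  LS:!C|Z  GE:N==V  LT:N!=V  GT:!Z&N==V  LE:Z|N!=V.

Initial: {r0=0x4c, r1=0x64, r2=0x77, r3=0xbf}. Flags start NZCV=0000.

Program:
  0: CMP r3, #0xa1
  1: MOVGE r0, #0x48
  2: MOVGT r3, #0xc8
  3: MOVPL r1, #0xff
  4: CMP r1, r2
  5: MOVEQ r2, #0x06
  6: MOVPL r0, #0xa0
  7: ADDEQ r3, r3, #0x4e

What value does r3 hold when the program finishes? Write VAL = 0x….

0: ✓ CMP  NZCV=0010
1: ✓ MOVGE  r0←0x48
2: ✓ MOVGT  r3←0xc8
3: ✓ MOVPL  r1←0xff
4: ✓ CMP  NZCV=1010
5: · MOVEQ
6: · MOVPL
7: · ADDEQ

VAL = 0xc8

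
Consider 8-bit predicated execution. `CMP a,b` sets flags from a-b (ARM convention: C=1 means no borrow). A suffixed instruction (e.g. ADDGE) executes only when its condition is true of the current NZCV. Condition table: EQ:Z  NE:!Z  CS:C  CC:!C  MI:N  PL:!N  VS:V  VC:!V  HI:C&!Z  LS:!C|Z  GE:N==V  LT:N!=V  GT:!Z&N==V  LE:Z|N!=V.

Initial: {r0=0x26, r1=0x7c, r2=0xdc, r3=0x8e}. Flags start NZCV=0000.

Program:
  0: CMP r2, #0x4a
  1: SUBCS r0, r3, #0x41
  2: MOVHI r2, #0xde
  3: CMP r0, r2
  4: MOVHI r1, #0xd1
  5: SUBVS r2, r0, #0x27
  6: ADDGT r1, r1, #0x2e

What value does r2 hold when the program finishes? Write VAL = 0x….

VAL = 0xde

0: ✓ CMP  NZCV=1010
1: ✓ SUBCS  r0←0x4d
2: ✓ MOVHI  r2←0xde
3: ✓ CMP  NZCV=0000
4: · MOVHI
5: · SUBVS
6: ✓ ADDGT  r1←0xaa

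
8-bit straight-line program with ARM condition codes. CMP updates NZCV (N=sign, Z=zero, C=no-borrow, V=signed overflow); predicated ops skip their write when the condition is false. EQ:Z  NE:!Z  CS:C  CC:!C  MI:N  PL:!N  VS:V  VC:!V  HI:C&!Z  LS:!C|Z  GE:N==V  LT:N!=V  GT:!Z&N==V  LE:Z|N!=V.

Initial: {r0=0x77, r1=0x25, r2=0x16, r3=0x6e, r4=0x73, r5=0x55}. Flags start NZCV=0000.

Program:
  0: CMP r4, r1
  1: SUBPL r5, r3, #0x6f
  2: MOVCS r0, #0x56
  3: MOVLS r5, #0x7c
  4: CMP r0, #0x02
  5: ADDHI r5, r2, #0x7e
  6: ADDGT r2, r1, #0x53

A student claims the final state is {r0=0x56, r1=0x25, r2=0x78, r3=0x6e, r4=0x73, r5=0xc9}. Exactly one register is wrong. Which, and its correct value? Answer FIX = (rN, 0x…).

[0] flags=0010 → (cmp)
[1] flags=0010 PL?T → r5=0xff
[2] flags=0010 CS?T → r0=0x56
[3] flags=0010 LS?F → skip
[4] flags=0010 → (cmp)
[5] flags=0010 HI?T → r5=0x94
[6] flags=0010 GT?T → r2=0x78

FIX = (r5, 0x94)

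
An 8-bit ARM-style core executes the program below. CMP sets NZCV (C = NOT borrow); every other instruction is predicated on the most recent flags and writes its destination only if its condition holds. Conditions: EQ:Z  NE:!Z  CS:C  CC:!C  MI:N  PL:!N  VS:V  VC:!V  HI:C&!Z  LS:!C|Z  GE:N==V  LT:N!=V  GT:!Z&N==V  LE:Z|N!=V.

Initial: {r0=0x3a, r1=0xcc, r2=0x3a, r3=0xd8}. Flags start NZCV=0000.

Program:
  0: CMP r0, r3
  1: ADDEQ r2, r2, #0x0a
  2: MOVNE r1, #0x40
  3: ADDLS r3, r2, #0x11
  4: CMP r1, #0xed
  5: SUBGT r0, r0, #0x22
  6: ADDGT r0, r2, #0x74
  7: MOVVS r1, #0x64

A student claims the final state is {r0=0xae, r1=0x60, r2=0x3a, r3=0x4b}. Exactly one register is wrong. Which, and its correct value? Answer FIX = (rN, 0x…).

FIX = (r1, 0x40)

[0] flags=0000 → (cmp)
[1] flags=0000 EQ?F → skip
[2] flags=0000 NE?T → r1=0x40
[3] flags=0000 LS?T → r3=0x4b
[4] flags=0000 → (cmp)
[5] flags=0000 GT?T → r0=0x18
[6] flags=0000 GT?T → r0=0xae
[7] flags=0000 VS?F → skip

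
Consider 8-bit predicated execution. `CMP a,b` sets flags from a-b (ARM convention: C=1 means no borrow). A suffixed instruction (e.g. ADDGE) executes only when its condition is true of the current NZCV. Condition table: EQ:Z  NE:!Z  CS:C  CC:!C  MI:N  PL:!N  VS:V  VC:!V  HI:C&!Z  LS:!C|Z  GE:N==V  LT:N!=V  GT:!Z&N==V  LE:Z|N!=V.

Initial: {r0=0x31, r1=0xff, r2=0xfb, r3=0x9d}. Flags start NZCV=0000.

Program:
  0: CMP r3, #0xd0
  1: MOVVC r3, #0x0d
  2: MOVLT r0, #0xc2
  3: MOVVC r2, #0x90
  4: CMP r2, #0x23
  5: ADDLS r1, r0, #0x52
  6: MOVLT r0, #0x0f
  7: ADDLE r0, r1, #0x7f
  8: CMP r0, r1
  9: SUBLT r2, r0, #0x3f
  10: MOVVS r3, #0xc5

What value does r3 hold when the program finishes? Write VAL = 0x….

VAL = 0x0d

[0] flags=1000 → (cmp)
[1] flags=1000 VC?T → r3=0x0d
[2] flags=1000 LT?T → r0=0xc2
[3] flags=1000 VC?T → r2=0x90
[4] flags=0011 → (cmp)
[5] flags=0011 LS?F → skip
[6] flags=0011 LT?T → r0=0x0f
[7] flags=0011 LE?T → r0=0x7e
[8] flags=0000 → (cmp)
[9] flags=0000 LT?F → skip
[10] flags=0000 VS?F → skip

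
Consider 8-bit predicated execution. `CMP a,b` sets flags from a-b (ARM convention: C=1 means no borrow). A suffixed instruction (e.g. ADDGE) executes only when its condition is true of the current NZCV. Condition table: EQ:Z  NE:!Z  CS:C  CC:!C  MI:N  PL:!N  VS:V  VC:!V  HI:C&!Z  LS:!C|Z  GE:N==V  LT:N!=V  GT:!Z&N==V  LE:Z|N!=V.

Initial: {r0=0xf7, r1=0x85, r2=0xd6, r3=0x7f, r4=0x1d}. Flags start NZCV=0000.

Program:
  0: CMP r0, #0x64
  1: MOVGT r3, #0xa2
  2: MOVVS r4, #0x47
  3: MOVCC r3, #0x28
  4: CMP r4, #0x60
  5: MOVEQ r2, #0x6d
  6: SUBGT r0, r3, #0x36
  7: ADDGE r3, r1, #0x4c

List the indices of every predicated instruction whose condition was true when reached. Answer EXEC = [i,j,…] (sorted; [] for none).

[0] flags=1010 → (cmp)
[1] flags=1010 GT?F → skip
[2] flags=1010 VS?F → skip
[3] flags=1010 CC?F → skip
[4] flags=1000 → (cmp)
[5] flags=1000 EQ?F → skip
[6] flags=1000 GT?F → skip
[7] flags=1000 GE?F → skip

EXEC = []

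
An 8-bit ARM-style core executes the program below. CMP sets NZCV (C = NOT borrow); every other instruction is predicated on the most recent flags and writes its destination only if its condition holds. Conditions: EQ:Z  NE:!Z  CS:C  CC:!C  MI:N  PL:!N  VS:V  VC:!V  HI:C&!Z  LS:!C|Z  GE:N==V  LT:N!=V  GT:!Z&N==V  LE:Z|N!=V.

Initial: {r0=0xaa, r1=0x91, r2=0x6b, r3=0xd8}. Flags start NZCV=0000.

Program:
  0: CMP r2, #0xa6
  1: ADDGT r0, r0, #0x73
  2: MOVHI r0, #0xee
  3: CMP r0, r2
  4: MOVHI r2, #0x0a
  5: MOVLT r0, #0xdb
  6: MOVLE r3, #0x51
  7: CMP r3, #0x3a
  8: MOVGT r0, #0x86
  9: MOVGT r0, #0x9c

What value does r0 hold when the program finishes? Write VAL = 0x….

VAL = 0x9c

0: ✓ CMP  NZCV=1001
1: ✓ ADDGT  r0←0x1d
2: · MOVHI
3: ✓ CMP  NZCV=1000
4: · MOVHI
5: ✓ MOVLT  r0←0xdb
6: ✓ MOVLE  r3←0x51
7: ✓ CMP  NZCV=0010
8: ✓ MOVGT  r0←0x86
9: ✓ MOVGT  r0←0x9c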